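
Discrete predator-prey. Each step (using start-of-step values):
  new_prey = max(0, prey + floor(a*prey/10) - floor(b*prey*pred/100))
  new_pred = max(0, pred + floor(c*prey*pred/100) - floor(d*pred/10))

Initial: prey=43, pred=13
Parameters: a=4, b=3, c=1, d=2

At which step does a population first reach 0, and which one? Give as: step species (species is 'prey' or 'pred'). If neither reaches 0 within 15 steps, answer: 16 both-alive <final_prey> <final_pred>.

Step 1: prey: 43+17-16=44; pred: 13+5-2=16
Step 2: prey: 44+17-21=40; pred: 16+7-3=20
Step 3: prey: 40+16-24=32; pred: 20+8-4=24
Step 4: prey: 32+12-23=21; pred: 24+7-4=27
Step 5: prey: 21+8-17=12; pred: 27+5-5=27
Step 6: prey: 12+4-9=7; pred: 27+3-5=25
Step 7: prey: 7+2-5=4; pred: 25+1-5=21
Step 8: prey: 4+1-2=3; pred: 21+0-4=17
Step 9: prey: 3+1-1=3; pred: 17+0-3=14
Step 10: prey: 3+1-1=3; pred: 14+0-2=12
Step 11: prey: 3+1-1=3; pred: 12+0-2=10
Step 12: prey: 3+1-0=4; pred: 10+0-2=8
Step 13: prey: 4+1-0=5; pred: 8+0-1=7
Step 14: prey: 5+2-1=6; pred: 7+0-1=6
Step 15: prey: 6+2-1=7; pred: 6+0-1=5
No extinction within 15 steps

Answer: 16 both-alive 7 5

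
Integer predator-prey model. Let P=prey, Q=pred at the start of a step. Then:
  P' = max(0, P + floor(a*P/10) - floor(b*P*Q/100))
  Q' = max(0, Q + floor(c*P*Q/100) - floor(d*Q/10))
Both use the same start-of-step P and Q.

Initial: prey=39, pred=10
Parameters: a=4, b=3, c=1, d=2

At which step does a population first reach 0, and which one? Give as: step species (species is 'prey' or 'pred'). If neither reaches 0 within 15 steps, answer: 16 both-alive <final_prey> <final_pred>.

Step 1: prey: 39+15-11=43; pred: 10+3-2=11
Step 2: prey: 43+17-14=46; pred: 11+4-2=13
Step 3: prey: 46+18-17=47; pred: 13+5-2=16
Step 4: prey: 47+18-22=43; pred: 16+7-3=20
Step 5: prey: 43+17-25=35; pred: 20+8-4=24
Step 6: prey: 35+14-25=24; pred: 24+8-4=28
Step 7: prey: 24+9-20=13; pred: 28+6-5=29
Step 8: prey: 13+5-11=7; pred: 29+3-5=27
Step 9: prey: 7+2-5=4; pred: 27+1-5=23
Step 10: prey: 4+1-2=3; pred: 23+0-4=19
Step 11: prey: 3+1-1=3; pred: 19+0-3=16
Step 12: prey: 3+1-1=3; pred: 16+0-3=13
Step 13: prey: 3+1-1=3; pred: 13+0-2=11
Step 14: prey: 3+1-0=4; pred: 11+0-2=9
Step 15: prey: 4+1-1=4; pred: 9+0-1=8
No extinction within 15 steps

Answer: 16 both-alive 4 8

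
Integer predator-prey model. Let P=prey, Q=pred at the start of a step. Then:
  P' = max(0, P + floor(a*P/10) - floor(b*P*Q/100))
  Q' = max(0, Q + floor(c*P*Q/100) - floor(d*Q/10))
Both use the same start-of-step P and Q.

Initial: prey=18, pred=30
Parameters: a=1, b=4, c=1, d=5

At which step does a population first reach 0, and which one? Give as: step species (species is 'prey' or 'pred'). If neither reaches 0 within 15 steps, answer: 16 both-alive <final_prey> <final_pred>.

Answer: 1 prey

Derivation:
Step 1: prey: 18+1-21=0; pred: 30+5-15=20
First extinction: prey at step 1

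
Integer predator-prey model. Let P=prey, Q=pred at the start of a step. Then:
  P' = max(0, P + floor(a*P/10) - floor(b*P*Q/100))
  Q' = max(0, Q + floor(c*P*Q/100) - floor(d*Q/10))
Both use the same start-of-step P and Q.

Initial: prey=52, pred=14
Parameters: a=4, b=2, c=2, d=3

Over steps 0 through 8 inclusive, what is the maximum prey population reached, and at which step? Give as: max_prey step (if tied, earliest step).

Step 1: prey: 52+20-14=58; pred: 14+14-4=24
Step 2: prey: 58+23-27=54; pred: 24+27-7=44
Step 3: prey: 54+21-47=28; pred: 44+47-13=78
Step 4: prey: 28+11-43=0; pred: 78+43-23=98
Step 5: prey: 0+0-0=0; pred: 98+0-29=69
Step 6: prey: 0+0-0=0; pred: 69+0-20=49
Step 7: prey: 0+0-0=0; pred: 49+0-14=35
Step 8: prey: 0+0-0=0; pred: 35+0-10=25
Max prey = 58 at step 1

Answer: 58 1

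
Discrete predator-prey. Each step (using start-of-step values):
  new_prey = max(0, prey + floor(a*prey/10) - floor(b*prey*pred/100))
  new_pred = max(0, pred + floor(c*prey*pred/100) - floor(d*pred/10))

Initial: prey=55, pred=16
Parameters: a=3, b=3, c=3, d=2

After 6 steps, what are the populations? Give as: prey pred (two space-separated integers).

Step 1: prey: 55+16-26=45; pred: 16+26-3=39
Step 2: prey: 45+13-52=6; pred: 39+52-7=84
Step 3: prey: 6+1-15=0; pred: 84+15-16=83
Step 4: prey: 0+0-0=0; pred: 83+0-16=67
Step 5: prey: 0+0-0=0; pred: 67+0-13=54
Step 6: prey: 0+0-0=0; pred: 54+0-10=44

Answer: 0 44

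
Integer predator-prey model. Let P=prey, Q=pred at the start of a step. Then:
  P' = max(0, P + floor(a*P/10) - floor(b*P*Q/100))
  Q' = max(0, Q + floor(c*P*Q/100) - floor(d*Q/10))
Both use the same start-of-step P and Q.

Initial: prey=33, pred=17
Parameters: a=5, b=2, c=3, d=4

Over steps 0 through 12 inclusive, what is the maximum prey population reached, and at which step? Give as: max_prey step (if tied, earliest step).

Step 1: prey: 33+16-11=38; pred: 17+16-6=27
Step 2: prey: 38+19-20=37; pred: 27+30-10=47
Step 3: prey: 37+18-34=21; pred: 47+52-18=81
Step 4: prey: 21+10-34=0; pred: 81+51-32=100
Step 5: prey: 0+0-0=0; pred: 100+0-40=60
Step 6: prey: 0+0-0=0; pred: 60+0-24=36
Step 7: prey: 0+0-0=0; pred: 36+0-14=22
Step 8: prey: 0+0-0=0; pred: 22+0-8=14
Step 9: prey: 0+0-0=0; pred: 14+0-5=9
Step 10: prey: 0+0-0=0; pred: 9+0-3=6
Step 11: prey: 0+0-0=0; pred: 6+0-2=4
Step 12: prey: 0+0-0=0; pred: 4+0-1=3
Max prey = 38 at step 1

Answer: 38 1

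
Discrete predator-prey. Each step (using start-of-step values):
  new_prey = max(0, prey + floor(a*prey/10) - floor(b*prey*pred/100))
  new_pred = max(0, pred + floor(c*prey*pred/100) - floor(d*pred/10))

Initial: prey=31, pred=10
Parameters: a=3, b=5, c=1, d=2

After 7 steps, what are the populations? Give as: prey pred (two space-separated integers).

Step 1: prey: 31+9-15=25; pred: 10+3-2=11
Step 2: prey: 25+7-13=19; pred: 11+2-2=11
Step 3: prey: 19+5-10=14; pred: 11+2-2=11
Step 4: prey: 14+4-7=11; pred: 11+1-2=10
Step 5: prey: 11+3-5=9; pred: 10+1-2=9
Step 6: prey: 9+2-4=7; pred: 9+0-1=8
Step 7: prey: 7+2-2=7; pred: 8+0-1=7

Answer: 7 7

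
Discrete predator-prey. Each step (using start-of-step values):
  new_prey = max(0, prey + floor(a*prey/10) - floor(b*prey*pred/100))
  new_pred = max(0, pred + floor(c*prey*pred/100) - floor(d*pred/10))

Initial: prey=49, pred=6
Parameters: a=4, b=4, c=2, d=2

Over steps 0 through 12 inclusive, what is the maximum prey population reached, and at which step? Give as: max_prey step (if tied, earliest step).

Answer: 57 1

Derivation:
Step 1: prey: 49+19-11=57; pred: 6+5-1=10
Step 2: prey: 57+22-22=57; pred: 10+11-2=19
Step 3: prey: 57+22-43=36; pred: 19+21-3=37
Step 4: prey: 36+14-53=0; pred: 37+26-7=56
Step 5: prey: 0+0-0=0; pred: 56+0-11=45
Step 6: prey: 0+0-0=0; pred: 45+0-9=36
Step 7: prey: 0+0-0=0; pred: 36+0-7=29
Step 8: prey: 0+0-0=0; pred: 29+0-5=24
Step 9: prey: 0+0-0=0; pred: 24+0-4=20
Step 10: prey: 0+0-0=0; pred: 20+0-4=16
Step 11: prey: 0+0-0=0; pred: 16+0-3=13
Step 12: prey: 0+0-0=0; pred: 13+0-2=11
Max prey = 57 at step 1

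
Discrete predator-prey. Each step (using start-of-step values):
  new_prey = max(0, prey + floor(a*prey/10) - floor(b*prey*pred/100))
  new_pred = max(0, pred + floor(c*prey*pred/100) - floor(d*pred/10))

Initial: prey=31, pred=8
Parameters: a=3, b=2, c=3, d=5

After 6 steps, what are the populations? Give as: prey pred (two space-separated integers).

Step 1: prey: 31+9-4=36; pred: 8+7-4=11
Step 2: prey: 36+10-7=39; pred: 11+11-5=17
Step 3: prey: 39+11-13=37; pred: 17+19-8=28
Step 4: prey: 37+11-20=28; pred: 28+31-14=45
Step 5: prey: 28+8-25=11; pred: 45+37-22=60
Step 6: prey: 11+3-13=1; pred: 60+19-30=49

Answer: 1 49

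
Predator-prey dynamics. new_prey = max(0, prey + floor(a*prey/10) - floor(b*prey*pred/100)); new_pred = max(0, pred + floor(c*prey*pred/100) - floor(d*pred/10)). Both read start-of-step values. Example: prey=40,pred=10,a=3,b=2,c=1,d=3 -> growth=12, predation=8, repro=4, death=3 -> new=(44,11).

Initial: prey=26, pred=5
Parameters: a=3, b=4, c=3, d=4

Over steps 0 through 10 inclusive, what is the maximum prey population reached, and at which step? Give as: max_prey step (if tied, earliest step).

Answer: 30 2

Derivation:
Step 1: prey: 26+7-5=28; pred: 5+3-2=6
Step 2: prey: 28+8-6=30; pred: 6+5-2=9
Step 3: prey: 30+9-10=29; pred: 9+8-3=14
Step 4: prey: 29+8-16=21; pred: 14+12-5=21
Step 5: prey: 21+6-17=10; pred: 21+13-8=26
Step 6: prey: 10+3-10=3; pred: 26+7-10=23
Step 7: prey: 3+0-2=1; pred: 23+2-9=16
Step 8: prey: 1+0-0=1; pred: 16+0-6=10
Step 9: prey: 1+0-0=1; pred: 10+0-4=6
Step 10: prey: 1+0-0=1; pred: 6+0-2=4
Max prey = 30 at step 2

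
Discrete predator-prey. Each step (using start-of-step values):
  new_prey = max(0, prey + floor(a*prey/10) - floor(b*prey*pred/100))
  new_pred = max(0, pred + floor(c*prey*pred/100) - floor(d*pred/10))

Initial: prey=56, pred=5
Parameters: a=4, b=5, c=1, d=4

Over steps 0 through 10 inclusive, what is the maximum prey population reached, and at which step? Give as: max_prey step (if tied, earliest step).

Answer: 81 3

Derivation:
Step 1: prey: 56+22-14=64; pred: 5+2-2=5
Step 2: prey: 64+25-16=73; pred: 5+3-2=6
Step 3: prey: 73+29-21=81; pred: 6+4-2=8
Step 4: prey: 81+32-32=81; pred: 8+6-3=11
Step 5: prey: 81+32-44=69; pred: 11+8-4=15
Step 6: prey: 69+27-51=45; pred: 15+10-6=19
Step 7: prey: 45+18-42=21; pred: 19+8-7=20
Step 8: prey: 21+8-21=8; pred: 20+4-8=16
Step 9: prey: 8+3-6=5; pred: 16+1-6=11
Step 10: prey: 5+2-2=5; pred: 11+0-4=7
Max prey = 81 at step 3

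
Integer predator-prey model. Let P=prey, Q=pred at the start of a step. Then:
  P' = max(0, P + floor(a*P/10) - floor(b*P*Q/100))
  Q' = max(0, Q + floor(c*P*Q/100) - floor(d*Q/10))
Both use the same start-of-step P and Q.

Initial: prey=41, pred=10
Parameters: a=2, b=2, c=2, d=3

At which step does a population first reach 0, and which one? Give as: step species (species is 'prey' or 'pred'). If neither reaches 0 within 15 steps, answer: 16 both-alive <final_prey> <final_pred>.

Answer: 16 both-alive 1 3

Derivation:
Step 1: prey: 41+8-8=41; pred: 10+8-3=15
Step 2: prey: 41+8-12=37; pred: 15+12-4=23
Step 3: prey: 37+7-17=27; pred: 23+17-6=34
Step 4: prey: 27+5-18=14; pred: 34+18-10=42
Step 5: prey: 14+2-11=5; pred: 42+11-12=41
Step 6: prey: 5+1-4=2; pred: 41+4-12=33
Step 7: prey: 2+0-1=1; pred: 33+1-9=25
Step 8: prey: 1+0-0=1; pred: 25+0-7=18
Step 9: prey: 1+0-0=1; pred: 18+0-5=13
Step 10: prey: 1+0-0=1; pred: 13+0-3=10
Step 11: prey: 1+0-0=1; pred: 10+0-3=7
Step 12: prey: 1+0-0=1; pred: 7+0-2=5
Step 13: prey: 1+0-0=1; pred: 5+0-1=4
Step 14: prey: 1+0-0=1; pred: 4+0-1=3
Step 15: prey: 1+0-0=1; pred: 3+0-0=3
No extinction within 15 steps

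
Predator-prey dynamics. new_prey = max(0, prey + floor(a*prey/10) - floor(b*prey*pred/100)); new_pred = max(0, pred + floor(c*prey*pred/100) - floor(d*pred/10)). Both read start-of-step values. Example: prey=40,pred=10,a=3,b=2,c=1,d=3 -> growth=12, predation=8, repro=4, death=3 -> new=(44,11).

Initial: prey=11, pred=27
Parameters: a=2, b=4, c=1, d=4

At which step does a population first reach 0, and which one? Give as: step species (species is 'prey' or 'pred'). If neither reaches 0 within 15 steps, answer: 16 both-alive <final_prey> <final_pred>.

Step 1: prey: 11+2-11=2; pred: 27+2-10=19
Step 2: prey: 2+0-1=1; pred: 19+0-7=12
Step 3: prey: 1+0-0=1; pred: 12+0-4=8
Step 4: prey: 1+0-0=1; pred: 8+0-3=5
Step 5: prey: 1+0-0=1; pred: 5+0-2=3
Step 6: prey: 1+0-0=1; pred: 3+0-1=2
Step 7: prey: 1+0-0=1; pred: 2+0-0=2
Steps 8-15: state stable at prey=1, pred=2 (no change)
No extinction within 15 steps

Answer: 16 both-alive 1 2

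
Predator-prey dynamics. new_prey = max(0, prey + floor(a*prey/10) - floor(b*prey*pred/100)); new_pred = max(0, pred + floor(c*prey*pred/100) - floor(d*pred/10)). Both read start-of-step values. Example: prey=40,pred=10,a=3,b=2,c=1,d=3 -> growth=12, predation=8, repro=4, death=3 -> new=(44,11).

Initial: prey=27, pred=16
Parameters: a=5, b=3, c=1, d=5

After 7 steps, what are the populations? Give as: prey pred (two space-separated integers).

Step 1: prey: 27+13-12=28; pred: 16+4-8=12
Step 2: prey: 28+14-10=32; pred: 12+3-6=9
Step 3: prey: 32+16-8=40; pred: 9+2-4=7
Step 4: prey: 40+20-8=52; pred: 7+2-3=6
Step 5: prey: 52+26-9=69; pred: 6+3-3=6
Step 6: prey: 69+34-12=91; pred: 6+4-3=7
Step 7: prey: 91+45-19=117; pred: 7+6-3=10

Answer: 117 10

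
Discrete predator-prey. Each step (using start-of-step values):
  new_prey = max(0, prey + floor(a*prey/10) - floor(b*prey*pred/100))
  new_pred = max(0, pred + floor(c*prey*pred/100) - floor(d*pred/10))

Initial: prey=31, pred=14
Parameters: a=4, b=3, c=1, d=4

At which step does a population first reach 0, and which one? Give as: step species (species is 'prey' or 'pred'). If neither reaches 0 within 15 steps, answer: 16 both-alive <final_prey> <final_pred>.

Step 1: prey: 31+12-13=30; pred: 14+4-5=13
Step 2: prey: 30+12-11=31; pred: 13+3-5=11
Step 3: prey: 31+12-10=33; pred: 11+3-4=10
Step 4: prey: 33+13-9=37; pred: 10+3-4=9
Step 5: prey: 37+14-9=42; pred: 9+3-3=9
Step 6: prey: 42+16-11=47; pred: 9+3-3=9
Step 7: prey: 47+18-12=53; pred: 9+4-3=10
Step 8: prey: 53+21-15=59; pred: 10+5-4=11
Step 9: prey: 59+23-19=63; pred: 11+6-4=13
Step 10: prey: 63+25-24=64; pred: 13+8-5=16
Step 11: prey: 64+25-30=59; pred: 16+10-6=20
Step 12: prey: 59+23-35=47; pred: 20+11-8=23
Step 13: prey: 47+18-32=33; pred: 23+10-9=24
Step 14: prey: 33+13-23=23; pred: 24+7-9=22
Step 15: prey: 23+9-15=17; pred: 22+5-8=19
No extinction within 15 steps

Answer: 16 both-alive 17 19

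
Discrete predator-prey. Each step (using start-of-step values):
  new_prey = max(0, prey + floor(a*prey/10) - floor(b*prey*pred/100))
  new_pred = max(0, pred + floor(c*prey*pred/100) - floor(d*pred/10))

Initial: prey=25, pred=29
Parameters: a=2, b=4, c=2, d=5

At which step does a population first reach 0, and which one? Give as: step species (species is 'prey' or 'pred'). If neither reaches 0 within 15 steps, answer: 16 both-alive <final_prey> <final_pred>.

Answer: 2 prey

Derivation:
Step 1: prey: 25+5-29=1; pred: 29+14-14=29
Step 2: prey: 1+0-1=0; pred: 29+0-14=15
First extinction: prey at step 2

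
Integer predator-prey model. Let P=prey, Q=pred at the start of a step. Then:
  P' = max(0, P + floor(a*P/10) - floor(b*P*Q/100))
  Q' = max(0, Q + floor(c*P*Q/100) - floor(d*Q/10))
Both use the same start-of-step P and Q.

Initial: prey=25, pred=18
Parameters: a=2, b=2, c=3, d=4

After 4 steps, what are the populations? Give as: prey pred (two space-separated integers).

Step 1: prey: 25+5-9=21; pred: 18+13-7=24
Step 2: prey: 21+4-10=15; pred: 24+15-9=30
Step 3: prey: 15+3-9=9; pred: 30+13-12=31
Step 4: prey: 9+1-5=5; pred: 31+8-12=27

Answer: 5 27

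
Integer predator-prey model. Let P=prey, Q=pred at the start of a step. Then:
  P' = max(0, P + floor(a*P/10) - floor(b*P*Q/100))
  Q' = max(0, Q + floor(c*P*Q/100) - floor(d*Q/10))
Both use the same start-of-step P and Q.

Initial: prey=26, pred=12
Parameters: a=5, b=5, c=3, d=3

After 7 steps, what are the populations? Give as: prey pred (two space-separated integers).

Step 1: prey: 26+13-15=24; pred: 12+9-3=18
Step 2: prey: 24+12-21=15; pred: 18+12-5=25
Step 3: prey: 15+7-18=4; pred: 25+11-7=29
Step 4: prey: 4+2-5=1; pred: 29+3-8=24
Step 5: prey: 1+0-1=0; pred: 24+0-7=17
Step 6: prey: 0+0-0=0; pred: 17+0-5=12
Step 7: prey: 0+0-0=0; pred: 12+0-3=9

Answer: 0 9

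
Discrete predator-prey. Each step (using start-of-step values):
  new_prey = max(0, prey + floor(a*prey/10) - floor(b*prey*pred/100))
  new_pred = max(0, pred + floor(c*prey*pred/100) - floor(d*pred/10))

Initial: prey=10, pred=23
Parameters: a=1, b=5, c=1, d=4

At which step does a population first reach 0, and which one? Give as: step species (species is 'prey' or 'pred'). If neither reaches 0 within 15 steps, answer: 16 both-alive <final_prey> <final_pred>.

Answer: 1 prey

Derivation:
Step 1: prey: 10+1-11=0; pred: 23+2-9=16
First extinction: prey at step 1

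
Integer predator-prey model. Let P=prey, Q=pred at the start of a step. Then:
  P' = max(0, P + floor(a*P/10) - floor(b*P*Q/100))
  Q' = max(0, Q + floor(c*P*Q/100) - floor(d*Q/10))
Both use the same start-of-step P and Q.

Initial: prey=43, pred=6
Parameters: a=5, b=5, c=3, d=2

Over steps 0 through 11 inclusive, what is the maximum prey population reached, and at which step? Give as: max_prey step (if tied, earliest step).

Step 1: prey: 43+21-12=52; pred: 6+7-1=12
Step 2: prey: 52+26-31=47; pred: 12+18-2=28
Step 3: prey: 47+23-65=5; pred: 28+39-5=62
Step 4: prey: 5+2-15=0; pred: 62+9-12=59
Step 5: prey: 0+0-0=0; pred: 59+0-11=48
Step 6: prey: 0+0-0=0; pred: 48+0-9=39
Step 7: prey: 0+0-0=0; pred: 39+0-7=32
Step 8: prey: 0+0-0=0; pred: 32+0-6=26
Step 9: prey: 0+0-0=0; pred: 26+0-5=21
Step 10: prey: 0+0-0=0; pred: 21+0-4=17
Step 11: prey: 0+0-0=0; pred: 17+0-3=14
Max prey = 52 at step 1

Answer: 52 1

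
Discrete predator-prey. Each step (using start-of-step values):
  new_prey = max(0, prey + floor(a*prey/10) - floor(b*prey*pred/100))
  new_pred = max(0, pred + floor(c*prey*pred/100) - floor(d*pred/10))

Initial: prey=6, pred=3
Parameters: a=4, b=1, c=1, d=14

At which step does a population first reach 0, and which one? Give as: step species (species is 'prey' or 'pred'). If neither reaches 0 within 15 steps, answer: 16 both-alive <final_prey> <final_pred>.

Answer: 1 pred

Derivation:
Step 1: prey: 6+2-0=8; pred: 3+0-4=0
First extinction: pred at step 1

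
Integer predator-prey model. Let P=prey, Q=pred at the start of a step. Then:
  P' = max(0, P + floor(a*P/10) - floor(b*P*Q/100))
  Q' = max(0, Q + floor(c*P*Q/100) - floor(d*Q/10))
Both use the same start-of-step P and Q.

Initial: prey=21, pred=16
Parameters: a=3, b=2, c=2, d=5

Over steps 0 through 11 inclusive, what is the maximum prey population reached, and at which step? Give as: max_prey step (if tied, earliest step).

Step 1: prey: 21+6-6=21; pred: 16+6-8=14
Step 2: prey: 21+6-5=22; pred: 14+5-7=12
Step 3: prey: 22+6-5=23; pred: 12+5-6=11
Step 4: prey: 23+6-5=24; pred: 11+5-5=11
Step 5: prey: 24+7-5=26; pred: 11+5-5=11
Step 6: prey: 26+7-5=28; pred: 11+5-5=11
Step 7: prey: 28+8-6=30; pred: 11+6-5=12
Step 8: prey: 30+9-7=32; pred: 12+7-6=13
Step 9: prey: 32+9-8=33; pred: 13+8-6=15
Step 10: prey: 33+9-9=33; pred: 15+9-7=17
Step 11: prey: 33+9-11=31; pred: 17+11-8=20
Max prey = 33 at step 9

Answer: 33 9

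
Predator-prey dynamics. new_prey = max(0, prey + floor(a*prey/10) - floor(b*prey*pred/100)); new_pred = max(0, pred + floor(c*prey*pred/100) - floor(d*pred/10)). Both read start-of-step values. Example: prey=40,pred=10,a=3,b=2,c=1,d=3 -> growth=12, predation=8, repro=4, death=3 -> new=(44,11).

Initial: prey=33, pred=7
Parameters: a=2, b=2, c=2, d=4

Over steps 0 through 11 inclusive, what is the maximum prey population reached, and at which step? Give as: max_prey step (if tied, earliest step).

Answer: 36 2

Derivation:
Step 1: prey: 33+6-4=35; pred: 7+4-2=9
Step 2: prey: 35+7-6=36; pred: 9+6-3=12
Step 3: prey: 36+7-8=35; pred: 12+8-4=16
Step 4: prey: 35+7-11=31; pred: 16+11-6=21
Step 5: prey: 31+6-13=24; pred: 21+13-8=26
Step 6: prey: 24+4-12=16; pred: 26+12-10=28
Step 7: prey: 16+3-8=11; pred: 28+8-11=25
Step 8: prey: 11+2-5=8; pred: 25+5-10=20
Step 9: prey: 8+1-3=6; pred: 20+3-8=15
Step 10: prey: 6+1-1=6; pred: 15+1-6=10
Step 11: prey: 6+1-1=6; pred: 10+1-4=7
Max prey = 36 at step 2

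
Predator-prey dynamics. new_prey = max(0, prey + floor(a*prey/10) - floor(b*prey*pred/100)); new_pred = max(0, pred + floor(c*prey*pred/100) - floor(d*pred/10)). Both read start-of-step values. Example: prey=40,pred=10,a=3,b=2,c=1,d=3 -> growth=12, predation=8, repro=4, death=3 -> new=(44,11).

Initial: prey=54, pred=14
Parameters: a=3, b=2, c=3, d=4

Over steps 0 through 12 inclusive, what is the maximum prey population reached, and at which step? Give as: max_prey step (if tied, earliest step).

Answer: 55 1

Derivation:
Step 1: prey: 54+16-15=55; pred: 14+22-5=31
Step 2: prey: 55+16-34=37; pred: 31+51-12=70
Step 3: prey: 37+11-51=0; pred: 70+77-28=119
Step 4: prey: 0+0-0=0; pred: 119+0-47=72
Step 5: prey: 0+0-0=0; pred: 72+0-28=44
Step 6: prey: 0+0-0=0; pred: 44+0-17=27
Step 7: prey: 0+0-0=0; pred: 27+0-10=17
Step 8: prey: 0+0-0=0; pred: 17+0-6=11
Step 9: prey: 0+0-0=0; pred: 11+0-4=7
Step 10: prey: 0+0-0=0; pred: 7+0-2=5
Step 11: prey: 0+0-0=0; pred: 5+0-2=3
Step 12: prey: 0+0-0=0; pred: 3+0-1=2
Max prey = 55 at step 1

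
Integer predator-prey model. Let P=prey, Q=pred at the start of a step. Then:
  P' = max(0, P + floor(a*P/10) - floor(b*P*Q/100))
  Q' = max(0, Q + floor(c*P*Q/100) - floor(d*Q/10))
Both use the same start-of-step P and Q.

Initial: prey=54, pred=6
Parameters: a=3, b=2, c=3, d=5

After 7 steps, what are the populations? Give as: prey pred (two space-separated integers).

Step 1: prey: 54+16-6=64; pred: 6+9-3=12
Step 2: prey: 64+19-15=68; pred: 12+23-6=29
Step 3: prey: 68+20-39=49; pred: 29+59-14=74
Step 4: prey: 49+14-72=0; pred: 74+108-37=145
Step 5: prey: 0+0-0=0; pred: 145+0-72=73
Step 6: prey: 0+0-0=0; pred: 73+0-36=37
Step 7: prey: 0+0-0=0; pred: 37+0-18=19

Answer: 0 19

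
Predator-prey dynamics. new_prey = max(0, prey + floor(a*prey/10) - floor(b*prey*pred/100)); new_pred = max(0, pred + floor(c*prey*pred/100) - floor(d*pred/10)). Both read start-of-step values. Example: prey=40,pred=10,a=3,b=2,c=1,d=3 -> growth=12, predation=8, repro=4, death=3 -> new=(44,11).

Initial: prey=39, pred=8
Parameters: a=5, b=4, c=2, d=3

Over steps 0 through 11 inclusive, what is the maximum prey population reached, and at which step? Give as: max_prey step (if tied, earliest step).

Answer: 47 2

Derivation:
Step 1: prey: 39+19-12=46; pred: 8+6-2=12
Step 2: prey: 46+23-22=47; pred: 12+11-3=20
Step 3: prey: 47+23-37=33; pred: 20+18-6=32
Step 4: prey: 33+16-42=7; pred: 32+21-9=44
Step 5: prey: 7+3-12=0; pred: 44+6-13=37
Step 6: prey: 0+0-0=0; pred: 37+0-11=26
Step 7: prey: 0+0-0=0; pred: 26+0-7=19
Step 8: prey: 0+0-0=0; pred: 19+0-5=14
Step 9: prey: 0+0-0=0; pred: 14+0-4=10
Step 10: prey: 0+0-0=0; pred: 10+0-3=7
Step 11: prey: 0+0-0=0; pred: 7+0-2=5
Max prey = 47 at step 2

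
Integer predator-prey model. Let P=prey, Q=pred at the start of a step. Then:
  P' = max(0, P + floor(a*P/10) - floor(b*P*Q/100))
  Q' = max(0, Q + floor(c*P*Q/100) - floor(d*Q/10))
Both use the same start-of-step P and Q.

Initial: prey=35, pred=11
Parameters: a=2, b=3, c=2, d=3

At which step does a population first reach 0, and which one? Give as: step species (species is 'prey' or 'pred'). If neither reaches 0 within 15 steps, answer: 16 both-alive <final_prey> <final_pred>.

Step 1: prey: 35+7-11=31; pred: 11+7-3=15
Step 2: prey: 31+6-13=24; pred: 15+9-4=20
Step 3: prey: 24+4-14=14; pred: 20+9-6=23
Step 4: prey: 14+2-9=7; pred: 23+6-6=23
Step 5: prey: 7+1-4=4; pred: 23+3-6=20
Step 6: prey: 4+0-2=2; pred: 20+1-6=15
Step 7: prey: 2+0-0=2; pred: 15+0-4=11
Step 8: prey: 2+0-0=2; pred: 11+0-3=8
Step 9: prey: 2+0-0=2; pred: 8+0-2=6
Step 10: prey: 2+0-0=2; pred: 6+0-1=5
Step 11: prey: 2+0-0=2; pred: 5+0-1=4
Step 12: prey: 2+0-0=2; pred: 4+0-1=3
Step 13: prey: 2+0-0=2; pred: 3+0-0=3
Steps 14-15: state stable at prey=2, pred=3 (no change)
No extinction within 15 steps

Answer: 16 both-alive 2 3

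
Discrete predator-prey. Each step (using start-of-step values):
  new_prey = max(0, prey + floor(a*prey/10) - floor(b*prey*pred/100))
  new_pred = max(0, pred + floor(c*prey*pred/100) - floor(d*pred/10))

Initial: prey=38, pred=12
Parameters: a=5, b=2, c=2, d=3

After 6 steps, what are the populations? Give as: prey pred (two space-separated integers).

Answer: 0 70

Derivation:
Step 1: prey: 38+19-9=48; pred: 12+9-3=18
Step 2: prey: 48+24-17=55; pred: 18+17-5=30
Step 3: prey: 55+27-33=49; pred: 30+33-9=54
Step 4: prey: 49+24-52=21; pred: 54+52-16=90
Step 5: prey: 21+10-37=0; pred: 90+37-27=100
Step 6: prey: 0+0-0=0; pred: 100+0-30=70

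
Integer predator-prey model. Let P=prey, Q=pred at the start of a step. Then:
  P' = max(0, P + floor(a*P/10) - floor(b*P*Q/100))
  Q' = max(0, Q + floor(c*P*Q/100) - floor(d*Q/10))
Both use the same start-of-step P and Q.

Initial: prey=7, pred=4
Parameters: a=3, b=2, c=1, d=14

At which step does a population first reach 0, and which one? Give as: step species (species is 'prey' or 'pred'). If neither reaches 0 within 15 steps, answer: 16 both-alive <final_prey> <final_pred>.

Answer: 1 pred

Derivation:
Step 1: prey: 7+2-0=9; pred: 4+0-5=0
First extinction: pred at step 1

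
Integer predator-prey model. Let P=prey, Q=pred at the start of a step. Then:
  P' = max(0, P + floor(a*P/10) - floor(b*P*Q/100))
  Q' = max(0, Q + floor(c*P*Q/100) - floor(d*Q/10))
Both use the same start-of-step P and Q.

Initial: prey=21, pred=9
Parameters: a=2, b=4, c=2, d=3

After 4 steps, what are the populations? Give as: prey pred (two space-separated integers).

Step 1: prey: 21+4-7=18; pred: 9+3-2=10
Step 2: prey: 18+3-7=14; pred: 10+3-3=10
Step 3: prey: 14+2-5=11; pred: 10+2-3=9
Step 4: prey: 11+2-3=10; pred: 9+1-2=8

Answer: 10 8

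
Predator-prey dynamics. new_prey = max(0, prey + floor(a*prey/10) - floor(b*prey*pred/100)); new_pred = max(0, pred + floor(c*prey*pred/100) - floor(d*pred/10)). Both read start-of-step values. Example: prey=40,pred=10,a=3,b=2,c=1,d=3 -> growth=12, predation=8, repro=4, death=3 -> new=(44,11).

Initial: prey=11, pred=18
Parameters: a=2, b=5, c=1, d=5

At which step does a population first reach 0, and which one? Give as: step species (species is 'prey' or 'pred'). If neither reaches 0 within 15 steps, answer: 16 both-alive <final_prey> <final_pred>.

Answer: 16 both-alive 2 1

Derivation:
Step 1: prey: 11+2-9=4; pred: 18+1-9=10
Step 2: prey: 4+0-2=2; pred: 10+0-5=5
Step 3: prey: 2+0-0=2; pred: 5+0-2=3
Step 4: prey: 2+0-0=2; pred: 3+0-1=2
Step 5: prey: 2+0-0=2; pred: 2+0-1=1
Step 6: prey: 2+0-0=2; pred: 1+0-0=1
Steps 7-15: state stable at prey=2, pred=1 (no change)
No extinction within 15 steps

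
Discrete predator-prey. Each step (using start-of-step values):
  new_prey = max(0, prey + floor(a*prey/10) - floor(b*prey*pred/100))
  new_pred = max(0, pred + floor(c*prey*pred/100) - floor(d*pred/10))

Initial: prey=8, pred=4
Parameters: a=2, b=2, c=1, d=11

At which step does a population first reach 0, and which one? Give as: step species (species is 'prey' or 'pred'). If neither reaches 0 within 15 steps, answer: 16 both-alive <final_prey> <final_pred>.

Answer: 1 pred

Derivation:
Step 1: prey: 8+1-0=9; pred: 4+0-4=0
First extinction: pred at step 1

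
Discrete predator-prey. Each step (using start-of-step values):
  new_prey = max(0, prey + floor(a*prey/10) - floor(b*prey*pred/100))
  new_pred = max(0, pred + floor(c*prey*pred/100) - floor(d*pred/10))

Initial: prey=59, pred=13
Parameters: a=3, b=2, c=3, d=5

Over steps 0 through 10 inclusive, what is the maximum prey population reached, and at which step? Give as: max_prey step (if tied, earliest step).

Answer: 61 1

Derivation:
Step 1: prey: 59+17-15=61; pred: 13+23-6=30
Step 2: prey: 61+18-36=43; pred: 30+54-15=69
Step 3: prey: 43+12-59=0; pred: 69+89-34=124
Step 4: prey: 0+0-0=0; pred: 124+0-62=62
Step 5: prey: 0+0-0=0; pred: 62+0-31=31
Step 6: prey: 0+0-0=0; pred: 31+0-15=16
Step 7: prey: 0+0-0=0; pred: 16+0-8=8
Step 8: prey: 0+0-0=0; pred: 8+0-4=4
Step 9: prey: 0+0-0=0; pred: 4+0-2=2
Step 10: prey: 0+0-0=0; pred: 2+0-1=1
Max prey = 61 at step 1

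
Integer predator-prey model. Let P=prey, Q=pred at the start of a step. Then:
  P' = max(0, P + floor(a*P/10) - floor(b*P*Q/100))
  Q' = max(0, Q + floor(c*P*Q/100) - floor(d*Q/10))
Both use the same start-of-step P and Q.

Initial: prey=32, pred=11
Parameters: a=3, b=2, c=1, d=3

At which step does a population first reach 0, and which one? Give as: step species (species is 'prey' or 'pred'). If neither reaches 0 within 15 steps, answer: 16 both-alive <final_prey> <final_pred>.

Step 1: prey: 32+9-7=34; pred: 11+3-3=11
Step 2: prey: 34+10-7=37; pred: 11+3-3=11
Step 3: prey: 37+11-8=40; pred: 11+4-3=12
Step 4: prey: 40+12-9=43; pred: 12+4-3=13
Step 5: prey: 43+12-11=44; pred: 13+5-3=15
Step 6: prey: 44+13-13=44; pred: 15+6-4=17
Step 7: prey: 44+13-14=43; pred: 17+7-5=19
Step 8: prey: 43+12-16=39; pred: 19+8-5=22
Step 9: prey: 39+11-17=33; pred: 22+8-6=24
Step 10: prey: 33+9-15=27; pred: 24+7-7=24
Step 11: prey: 27+8-12=23; pred: 24+6-7=23
Step 12: prey: 23+6-10=19; pred: 23+5-6=22
Step 13: prey: 19+5-8=16; pred: 22+4-6=20
Step 14: prey: 16+4-6=14; pred: 20+3-6=17
Step 15: prey: 14+4-4=14; pred: 17+2-5=14
No extinction within 15 steps

Answer: 16 both-alive 14 14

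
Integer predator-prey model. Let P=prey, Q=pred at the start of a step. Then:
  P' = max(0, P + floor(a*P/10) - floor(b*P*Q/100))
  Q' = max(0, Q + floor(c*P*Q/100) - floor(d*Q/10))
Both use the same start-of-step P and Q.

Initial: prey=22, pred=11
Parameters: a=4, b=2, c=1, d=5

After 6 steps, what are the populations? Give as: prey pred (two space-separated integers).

Step 1: prey: 22+8-4=26; pred: 11+2-5=8
Step 2: prey: 26+10-4=32; pred: 8+2-4=6
Step 3: prey: 32+12-3=41; pred: 6+1-3=4
Step 4: prey: 41+16-3=54; pred: 4+1-2=3
Step 5: prey: 54+21-3=72; pred: 3+1-1=3
Step 6: prey: 72+28-4=96; pred: 3+2-1=4

Answer: 96 4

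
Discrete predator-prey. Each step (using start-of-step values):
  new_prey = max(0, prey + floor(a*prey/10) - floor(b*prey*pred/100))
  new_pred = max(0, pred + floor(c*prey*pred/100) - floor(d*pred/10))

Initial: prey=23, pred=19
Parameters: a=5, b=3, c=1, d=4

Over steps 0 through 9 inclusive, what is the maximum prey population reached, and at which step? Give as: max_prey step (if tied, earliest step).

Step 1: prey: 23+11-13=21; pred: 19+4-7=16
Step 2: prey: 21+10-10=21; pred: 16+3-6=13
Step 3: prey: 21+10-8=23; pred: 13+2-5=10
Step 4: prey: 23+11-6=28; pred: 10+2-4=8
Step 5: prey: 28+14-6=36; pred: 8+2-3=7
Step 6: prey: 36+18-7=47; pred: 7+2-2=7
Step 7: prey: 47+23-9=61; pred: 7+3-2=8
Step 8: prey: 61+30-14=77; pred: 8+4-3=9
Step 9: prey: 77+38-20=95; pred: 9+6-3=12
Max prey = 95 at step 9

Answer: 95 9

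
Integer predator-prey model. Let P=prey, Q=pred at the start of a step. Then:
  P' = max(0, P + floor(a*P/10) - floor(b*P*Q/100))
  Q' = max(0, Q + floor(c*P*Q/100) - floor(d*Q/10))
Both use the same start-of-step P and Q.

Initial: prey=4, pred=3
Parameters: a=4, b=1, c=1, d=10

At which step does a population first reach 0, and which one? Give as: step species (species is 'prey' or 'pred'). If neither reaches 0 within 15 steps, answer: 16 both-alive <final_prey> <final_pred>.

Step 1: prey: 4+1-0=5; pred: 3+0-3=0
First extinction: pred at step 1

Answer: 1 pred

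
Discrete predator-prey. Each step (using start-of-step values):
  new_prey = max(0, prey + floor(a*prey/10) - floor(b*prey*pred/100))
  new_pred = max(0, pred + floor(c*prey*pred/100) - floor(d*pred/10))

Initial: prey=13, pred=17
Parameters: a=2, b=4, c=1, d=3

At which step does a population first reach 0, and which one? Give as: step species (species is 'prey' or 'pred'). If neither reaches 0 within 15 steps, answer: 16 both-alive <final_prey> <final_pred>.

Answer: 16 both-alive 3 3

Derivation:
Step 1: prey: 13+2-8=7; pred: 17+2-5=14
Step 2: prey: 7+1-3=5; pred: 14+0-4=10
Step 3: prey: 5+1-2=4; pred: 10+0-3=7
Step 4: prey: 4+0-1=3; pred: 7+0-2=5
Step 5: prey: 3+0-0=3; pred: 5+0-1=4
Step 6: prey: 3+0-0=3; pred: 4+0-1=3
Step 7: prey: 3+0-0=3; pred: 3+0-0=3
Steps 8-15: state stable at prey=3, pred=3 (no change)
No extinction within 15 steps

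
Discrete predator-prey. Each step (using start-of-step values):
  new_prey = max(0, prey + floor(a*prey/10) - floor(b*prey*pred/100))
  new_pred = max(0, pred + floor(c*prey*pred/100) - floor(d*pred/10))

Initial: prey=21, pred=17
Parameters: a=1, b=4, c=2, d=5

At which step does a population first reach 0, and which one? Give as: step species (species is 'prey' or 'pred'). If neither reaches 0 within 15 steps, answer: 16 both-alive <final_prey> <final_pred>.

Answer: 16 both-alive 3 1

Derivation:
Step 1: prey: 21+2-14=9; pred: 17+7-8=16
Step 2: prey: 9+0-5=4; pred: 16+2-8=10
Step 3: prey: 4+0-1=3; pred: 10+0-5=5
Step 4: prey: 3+0-0=3; pred: 5+0-2=3
Step 5: prey: 3+0-0=3; pred: 3+0-1=2
Step 6: prey: 3+0-0=3; pred: 2+0-1=1
Step 7: prey: 3+0-0=3; pred: 1+0-0=1
Steps 8-15: state stable at prey=3, pred=1 (no change)
No extinction within 15 steps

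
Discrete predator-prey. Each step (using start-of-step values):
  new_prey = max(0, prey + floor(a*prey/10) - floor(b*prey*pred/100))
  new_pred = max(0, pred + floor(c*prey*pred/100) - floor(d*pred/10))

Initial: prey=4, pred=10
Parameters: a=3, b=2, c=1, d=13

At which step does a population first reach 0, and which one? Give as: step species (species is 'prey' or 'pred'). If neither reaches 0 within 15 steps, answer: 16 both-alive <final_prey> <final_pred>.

Answer: 1 pred

Derivation:
Step 1: prey: 4+1-0=5; pred: 10+0-13=0
First extinction: pred at step 1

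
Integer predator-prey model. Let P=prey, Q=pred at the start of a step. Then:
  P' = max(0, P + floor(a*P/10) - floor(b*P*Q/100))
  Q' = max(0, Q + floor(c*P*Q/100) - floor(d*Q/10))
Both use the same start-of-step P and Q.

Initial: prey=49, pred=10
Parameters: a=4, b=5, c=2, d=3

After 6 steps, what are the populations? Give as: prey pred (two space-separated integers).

Step 1: prey: 49+19-24=44; pred: 10+9-3=16
Step 2: prey: 44+17-35=26; pred: 16+14-4=26
Step 3: prey: 26+10-33=3; pred: 26+13-7=32
Step 4: prey: 3+1-4=0; pred: 32+1-9=24
Step 5: prey: 0+0-0=0; pred: 24+0-7=17
Step 6: prey: 0+0-0=0; pred: 17+0-5=12

Answer: 0 12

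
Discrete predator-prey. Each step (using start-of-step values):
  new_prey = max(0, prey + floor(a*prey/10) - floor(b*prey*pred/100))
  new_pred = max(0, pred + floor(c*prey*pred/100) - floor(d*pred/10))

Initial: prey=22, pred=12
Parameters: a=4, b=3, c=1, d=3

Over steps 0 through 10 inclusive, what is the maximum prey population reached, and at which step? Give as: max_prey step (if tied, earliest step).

Answer: 51 9

Derivation:
Step 1: prey: 22+8-7=23; pred: 12+2-3=11
Step 2: prey: 23+9-7=25; pred: 11+2-3=10
Step 3: prey: 25+10-7=28; pred: 10+2-3=9
Step 4: prey: 28+11-7=32; pred: 9+2-2=9
Step 5: prey: 32+12-8=36; pred: 9+2-2=9
Step 6: prey: 36+14-9=41; pred: 9+3-2=10
Step 7: prey: 41+16-12=45; pred: 10+4-3=11
Step 8: prey: 45+18-14=49; pred: 11+4-3=12
Step 9: prey: 49+19-17=51; pred: 12+5-3=14
Step 10: prey: 51+20-21=50; pred: 14+7-4=17
Max prey = 51 at step 9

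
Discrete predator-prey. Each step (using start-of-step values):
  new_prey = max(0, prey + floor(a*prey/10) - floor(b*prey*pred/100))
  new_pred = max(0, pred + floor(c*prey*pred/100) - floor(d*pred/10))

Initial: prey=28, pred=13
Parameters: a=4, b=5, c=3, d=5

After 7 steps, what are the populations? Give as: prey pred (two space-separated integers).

Step 1: prey: 28+11-18=21; pred: 13+10-6=17
Step 2: prey: 21+8-17=12; pred: 17+10-8=19
Step 3: prey: 12+4-11=5; pred: 19+6-9=16
Step 4: prey: 5+2-4=3; pred: 16+2-8=10
Step 5: prey: 3+1-1=3; pred: 10+0-5=5
Step 6: prey: 3+1-0=4; pred: 5+0-2=3
Step 7: prey: 4+1-0=5; pred: 3+0-1=2

Answer: 5 2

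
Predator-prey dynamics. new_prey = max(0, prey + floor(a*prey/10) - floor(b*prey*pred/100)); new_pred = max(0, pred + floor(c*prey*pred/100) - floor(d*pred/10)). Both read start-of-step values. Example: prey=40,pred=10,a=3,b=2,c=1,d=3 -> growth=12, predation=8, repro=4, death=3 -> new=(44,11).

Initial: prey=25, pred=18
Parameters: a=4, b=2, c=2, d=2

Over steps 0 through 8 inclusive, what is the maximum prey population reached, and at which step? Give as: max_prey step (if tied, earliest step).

Answer: 26 1

Derivation:
Step 1: prey: 25+10-9=26; pred: 18+9-3=24
Step 2: prey: 26+10-12=24; pred: 24+12-4=32
Step 3: prey: 24+9-15=18; pred: 32+15-6=41
Step 4: prey: 18+7-14=11; pred: 41+14-8=47
Step 5: prey: 11+4-10=5; pred: 47+10-9=48
Step 6: prey: 5+2-4=3; pred: 48+4-9=43
Step 7: prey: 3+1-2=2; pred: 43+2-8=37
Step 8: prey: 2+0-1=1; pred: 37+1-7=31
Max prey = 26 at step 1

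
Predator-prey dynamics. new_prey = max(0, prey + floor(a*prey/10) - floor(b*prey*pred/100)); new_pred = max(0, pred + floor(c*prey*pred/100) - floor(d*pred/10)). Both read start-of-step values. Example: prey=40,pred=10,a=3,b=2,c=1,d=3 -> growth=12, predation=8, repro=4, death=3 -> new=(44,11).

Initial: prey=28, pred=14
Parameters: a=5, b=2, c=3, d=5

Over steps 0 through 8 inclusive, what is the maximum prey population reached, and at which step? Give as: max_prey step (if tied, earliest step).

Answer: 40 2

Derivation:
Step 1: prey: 28+14-7=35; pred: 14+11-7=18
Step 2: prey: 35+17-12=40; pred: 18+18-9=27
Step 3: prey: 40+20-21=39; pred: 27+32-13=46
Step 4: prey: 39+19-35=23; pred: 46+53-23=76
Step 5: prey: 23+11-34=0; pred: 76+52-38=90
Step 6: prey: 0+0-0=0; pred: 90+0-45=45
Step 7: prey: 0+0-0=0; pred: 45+0-22=23
Step 8: prey: 0+0-0=0; pred: 23+0-11=12
Max prey = 40 at step 2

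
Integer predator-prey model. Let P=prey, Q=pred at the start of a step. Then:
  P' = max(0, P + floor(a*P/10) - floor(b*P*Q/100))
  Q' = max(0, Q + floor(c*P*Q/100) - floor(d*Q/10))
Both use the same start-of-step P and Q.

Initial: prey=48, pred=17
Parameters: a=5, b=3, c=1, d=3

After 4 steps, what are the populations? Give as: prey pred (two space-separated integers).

Step 1: prey: 48+24-24=48; pred: 17+8-5=20
Step 2: prey: 48+24-28=44; pred: 20+9-6=23
Step 3: prey: 44+22-30=36; pred: 23+10-6=27
Step 4: prey: 36+18-29=25; pred: 27+9-8=28

Answer: 25 28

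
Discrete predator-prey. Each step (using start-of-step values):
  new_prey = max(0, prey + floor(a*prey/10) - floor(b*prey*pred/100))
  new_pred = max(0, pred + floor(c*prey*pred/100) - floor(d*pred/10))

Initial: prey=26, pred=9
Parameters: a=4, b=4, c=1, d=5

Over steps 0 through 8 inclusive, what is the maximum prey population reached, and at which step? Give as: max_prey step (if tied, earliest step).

Answer: 119 8

Derivation:
Step 1: prey: 26+10-9=27; pred: 9+2-4=7
Step 2: prey: 27+10-7=30; pred: 7+1-3=5
Step 3: prey: 30+12-6=36; pred: 5+1-2=4
Step 4: prey: 36+14-5=45; pred: 4+1-2=3
Step 5: prey: 45+18-5=58; pred: 3+1-1=3
Step 6: prey: 58+23-6=75; pred: 3+1-1=3
Step 7: prey: 75+30-9=96; pred: 3+2-1=4
Step 8: prey: 96+38-15=119; pred: 4+3-2=5
Max prey = 119 at step 8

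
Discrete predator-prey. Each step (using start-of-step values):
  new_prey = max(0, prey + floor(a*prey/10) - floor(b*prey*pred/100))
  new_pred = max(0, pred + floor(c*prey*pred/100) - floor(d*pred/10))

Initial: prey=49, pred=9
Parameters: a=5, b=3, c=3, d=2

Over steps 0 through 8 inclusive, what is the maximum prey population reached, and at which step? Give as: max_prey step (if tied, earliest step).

Answer: 60 1

Derivation:
Step 1: prey: 49+24-13=60; pred: 9+13-1=21
Step 2: prey: 60+30-37=53; pred: 21+37-4=54
Step 3: prey: 53+26-85=0; pred: 54+85-10=129
Step 4: prey: 0+0-0=0; pred: 129+0-25=104
Step 5: prey: 0+0-0=0; pred: 104+0-20=84
Step 6: prey: 0+0-0=0; pred: 84+0-16=68
Step 7: prey: 0+0-0=0; pred: 68+0-13=55
Step 8: prey: 0+0-0=0; pred: 55+0-11=44
Max prey = 60 at step 1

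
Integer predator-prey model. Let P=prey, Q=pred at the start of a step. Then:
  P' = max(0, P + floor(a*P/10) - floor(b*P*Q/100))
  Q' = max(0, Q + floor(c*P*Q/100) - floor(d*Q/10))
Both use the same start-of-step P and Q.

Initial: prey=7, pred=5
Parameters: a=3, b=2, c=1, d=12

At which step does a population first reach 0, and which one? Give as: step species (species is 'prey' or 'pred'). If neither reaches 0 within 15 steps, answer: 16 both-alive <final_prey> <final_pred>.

Step 1: prey: 7+2-0=9; pred: 5+0-6=0
First extinction: pred at step 1

Answer: 1 pred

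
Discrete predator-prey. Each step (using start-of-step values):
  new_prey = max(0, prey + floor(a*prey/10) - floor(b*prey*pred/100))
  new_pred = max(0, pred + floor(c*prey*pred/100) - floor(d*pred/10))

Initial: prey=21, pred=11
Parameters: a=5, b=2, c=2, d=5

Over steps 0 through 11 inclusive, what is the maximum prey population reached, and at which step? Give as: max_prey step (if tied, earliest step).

Answer: 67 5

Derivation:
Step 1: prey: 21+10-4=27; pred: 11+4-5=10
Step 2: prey: 27+13-5=35; pred: 10+5-5=10
Step 3: prey: 35+17-7=45; pred: 10+7-5=12
Step 4: prey: 45+22-10=57; pred: 12+10-6=16
Step 5: prey: 57+28-18=67; pred: 16+18-8=26
Step 6: prey: 67+33-34=66; pred: 26+34-13=47
Step 7: prey: 66+33-62=37; pred: 47+62-23=86
Step 8: prey: 37+18-63=0; pred: 86+63-43=106
Step 9: prey: 0+0-0=0; pred: 106+0-53=53
Step 10: prey: 0+0-0=0; pred: 53+0-26=27
Step 11: prey: 0+0-0=0; pred: 27+0-13=14
Max prey = 67 at step 5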